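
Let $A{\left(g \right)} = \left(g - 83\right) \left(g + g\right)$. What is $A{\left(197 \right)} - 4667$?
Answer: $40249$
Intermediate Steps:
$A{\left(g \right)} = 2 g \left(-83 + g\right)$ ($A{\left(g \right)} = \left(-83 + g\right) 2 g = 2 g \left(-83 + g\right)$)
$A{\left(197 \right)} - 4667 = 2 \cdot 197 \left(-83 + 197\right) - 4667 = 2 \cdot 197 \cdot 114 - 4667 = 44916 - 4667 = 40249$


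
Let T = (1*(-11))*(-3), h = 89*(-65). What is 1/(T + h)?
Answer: -1/5752 ≈ -0.00017385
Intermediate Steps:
h = -5785
T = 33 (T = -11*(-3) = 33)
1/(T + h) = 1/(33 - 5785) = 1/(-5752) = -1/5752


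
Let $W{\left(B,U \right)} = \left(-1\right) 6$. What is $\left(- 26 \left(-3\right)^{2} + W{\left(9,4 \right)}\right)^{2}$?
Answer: $57600$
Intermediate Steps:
$W{\left(B,U \right)} = -6$
$\left(- 26 \left(-3\right)^{2} + W{\left(9,4 \right)}\right)^{2} = \left(- 26 \left(-3\right)^{2} - 6\right)^{2} = \left(\left(-26\right) 9 - 6\right)^{2} = \left(-234 - 6\right)^{2} = \left(-240\right)^{2} = 57600$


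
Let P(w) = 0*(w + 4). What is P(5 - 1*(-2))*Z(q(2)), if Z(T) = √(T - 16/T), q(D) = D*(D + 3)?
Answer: 0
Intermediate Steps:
P(w) = 0 (P(w) = 0*(4 + w) = 0)
q(D) = D*(3 + D)
P(5 - 1*(-2))*Z(q(2)) = 0*√(2*(3 + 2) - 16*1/(2*(3 + 2))) = 0*√(2*5 - 16/(2*5)) = 0*√(10 - 16/10) = 0*√(10 - 16*⅒) = 0*√(10 - 8/5) = 0*√(42/5) = 0*(√210/5) = 0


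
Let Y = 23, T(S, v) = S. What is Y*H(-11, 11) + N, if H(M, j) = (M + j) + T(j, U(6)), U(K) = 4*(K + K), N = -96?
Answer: 157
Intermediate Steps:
U(K) = 8*K (U(K) = 4*(2*K) = 8*K)
H(M, j) = M + 2*j (H(M, j) = (M + j) + j = M + 2*j)
Y*H(-11, 11) + N = 23*(-11 + 2*11) - 96 = 23*(-11 + 22) - 96 = 23*11 - 96 = 253 - 96 = 157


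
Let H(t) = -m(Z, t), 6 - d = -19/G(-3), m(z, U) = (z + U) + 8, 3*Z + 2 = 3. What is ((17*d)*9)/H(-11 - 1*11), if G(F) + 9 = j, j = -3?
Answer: 8109/164 ≈ 49.445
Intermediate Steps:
G(F) = -12 (G(F) = -9 - 3 = -12)
Z = ⅓ (Z = -⅔ + (⅓)*3 = -⅔ + 1 = ⅓ ≈ 0.33333)
m(z, U) = 8 + U + z (m(z, U) = (U + z) + 8 = 8 + U + z)
d = 53/12 (d = 6 - (-19)/(-12) = 6 - (-19)*(-1)/12 = 6 - 1*19/12 = 6 - 19/12 = 53/12 ≈ 4.4167)
H(t) = -25/3 - t (H(t) = -(8 + t + ⅓) = -(25/3 + t) = -25/3 - t)
((17*d)*9)/H(-11 - 1*11) = ((17*(53/12))*9)/(-25/3 - (-11 - 1*11)) = ((901/12)*9)/(-25/3 - (-11 - 11)) = 2703/(4*(-25/3 - 1*(-22))) = 2703/(4*(-25/3 + 22)) = 2703/(4*(41/3)) = (2703/4)*(3/41) = 8109/164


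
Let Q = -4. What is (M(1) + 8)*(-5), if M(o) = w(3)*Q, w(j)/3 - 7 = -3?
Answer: 200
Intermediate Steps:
w(j) = 12 (w(j) = 21 + 3*(-3) = 21 - 9 = 12)
M(o) = -48 (M(o) = 12*(-4) = -48)
(M(1) + 8)*(-5) = (-48 + 8)*(-5) = -40*(-5) = 200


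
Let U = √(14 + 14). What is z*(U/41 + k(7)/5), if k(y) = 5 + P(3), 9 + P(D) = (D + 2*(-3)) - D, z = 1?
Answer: -2 + 2*√7/41 ≈ -1.8709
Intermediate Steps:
P(D) = -15 (P(D) = -9 + ((D + 2*(-3)) - D) = -9 + ((D - 6) - D) = -9 + ((-6 + D) - D) = -9 - 6 = -15)
U = 2*√7 (U = √28 = 2*√7 ≈ 5.2915)
k(y) = -10 (k(y) = 5 - 15 = -10)
z*(U/41 + k(7)/5) = 1*((2*√7)/41 - 10/5) = 1*((2*√7)*(1/41) - 10*⅕) = 1*(2*√7/41 - 2) = 1*(-2 + 2*√7/41) = -2 + 2*√7/41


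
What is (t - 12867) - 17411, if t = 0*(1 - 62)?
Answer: -30278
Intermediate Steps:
t = 0 (t = 0*(-61) = 0)
(t - 12867) - 17411 = (0 - 12867) - 17411 = -12867 - 17411 = -30278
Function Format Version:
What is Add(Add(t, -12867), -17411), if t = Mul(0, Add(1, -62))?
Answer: -30278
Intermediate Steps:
t = 0 (t = Mul(0, -61) = 0)
Add(Add(t, -12867), -17411) = Add(Add(0, -12867), -17411) = Add(-12867, -17411) = -30278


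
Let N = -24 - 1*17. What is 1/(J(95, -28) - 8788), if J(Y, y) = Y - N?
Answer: -1/8652 ≈ -0.00011558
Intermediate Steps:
N = -41 (N = -24 - 17 = -41)
J(Y, y) = 41 + Y (J(Y, y) = Y - 1*(-41) = Y + 41 = 41 + Y)
1/(J(95, -28) - 8788) = 1/((41 + 95) - 8788) = 1/(136 - 8788) = 1/(-8652) = -1/8652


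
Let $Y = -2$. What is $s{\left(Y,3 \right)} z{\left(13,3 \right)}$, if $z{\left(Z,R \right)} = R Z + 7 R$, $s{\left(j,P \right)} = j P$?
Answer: $-360$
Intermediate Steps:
$s{\left(j,P \right)} = P j$
$z{\left(Z,R \right)} = 7 R + R Z$
$s{\left(Y,3 \right)} z{\left(13,3 \right)} = 3 \left(-2\right) 3 \left(7 + 13\right) = - 6 \cdot 3 \cdot 20 = \left(-6\right) 60 = -360$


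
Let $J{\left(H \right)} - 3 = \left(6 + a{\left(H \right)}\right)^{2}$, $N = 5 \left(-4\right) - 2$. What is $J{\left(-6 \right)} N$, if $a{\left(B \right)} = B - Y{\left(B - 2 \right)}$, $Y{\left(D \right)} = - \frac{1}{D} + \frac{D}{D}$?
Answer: $- \frac{3003}{32} \approx -93.844$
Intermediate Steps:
$Y{\left(D \right)} = 1 - \frac{1}{D}$ ($Y{\left(D \right)} = - \frac{1}{D} + 1 = 1 - \frac{1}{D}$)
$a{\left(B \right)} = B - \frac{-3 + B}{-2 + B}$ ($a{\left(B \right)} = B - \frac{-1 + \left(B - 2\right)}{B - 2} = B - \frac{-1 + \left(-2 + B\right)}{-2 + B} = B - \frac{-3 + B}{-2 + B}$)
$N = -22$ ($N = -20 - 2 = -22$)
$J{\left(H \right)} = 3 + \left(6 + \frac{3 - H + H \left(-2 + H\right)}{-2 + H}\right)^{2}$
$J{\left(-6 \right)} N = \left(3 + \frac{\left(-9 + \left(-6\right)^{2} + 3 \left(-6\right)\right)^{2}}{\left(-2 - 6\right)^{2}}\right) \left(-22\right) = \left(3 + \frac{\left(-9 + 36 - 18\right)^{2}}{64}\right) \left(-22\right) = \left(3 + \frac{9^{2}}{64}\right) \left(-22\right) = \left(3 + \frac{1}{64} \cdot 81\right) \left(-22\right) = \left(3 + \frac{81}{64}\right) \left(-22\right) = \frac{273}{64} \left(-22\right) = - \frac{3003}{32}$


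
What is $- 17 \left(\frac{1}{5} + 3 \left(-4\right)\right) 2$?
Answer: $\frac{2006}{5} \approx 401.2$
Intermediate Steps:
$- 17 \left(\frac{1}{5} + 3 \left(-4\right)\right) 2 = - 17 \left(\frac{1}{5} - 12\right) 2 = \left(-17\right) \left(- \frac{59}{5}\right) 2 = \frac{1003}{5} \cdot 2 = \frac{2006}{5}$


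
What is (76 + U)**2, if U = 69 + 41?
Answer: 34596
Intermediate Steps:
U = 110
(76 + U)**2 = (76 + 110)**2 = 186**2 = 34596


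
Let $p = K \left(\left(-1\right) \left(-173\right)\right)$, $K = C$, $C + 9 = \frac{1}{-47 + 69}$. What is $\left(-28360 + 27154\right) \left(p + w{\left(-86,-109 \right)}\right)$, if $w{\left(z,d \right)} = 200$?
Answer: $\frac{17897643}{11} \approx 1.6271 \cdot 10^{6}$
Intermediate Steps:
$C = - \frac{197}{22}$ ($C = -9 + \frac{1}{-47 + 69} = -9 + \frac{1}{22} = - \frac{197}{22} \approx -8.9545$)
$K = - \frac{197}{22} \approx -8.9545$
$p = - \frac{34081}{22}$ ($p = - \frac{197 \left(\left(-1\right) \left(-173\right)\right)}{22} = \left(- \frac{197}{22}\right) 173 = - \frac{34081}{22} \approx -1549.1$)
$\left(-28360 + 27154\right) \left(p + w{\left(-86,-109 \right)}\right) = \left(-28360 + 27154\right) \left(- \frac{34081}{22} + 200\right) = \left(-1206\right) \left(- \frac{29681}{22}\right) = \frac{17897643}{11}$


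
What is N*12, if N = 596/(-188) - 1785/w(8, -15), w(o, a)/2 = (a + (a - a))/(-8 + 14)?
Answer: 199560/47 ≈ 4246.0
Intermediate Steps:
w(o, a) = a/3 (w(o, a) = 2*((a + (a - a))/(-8 + 14)) = 2*((a + 0)/6) = 2*(a*(1/6)) = 2*(a/6) = a/3)
N = 16630/47 (N = 596/(-188) - 1785/((1/3)*(-15)) = 596*(-1/188) - 1785/(-5) = -149/47 - 1785*(-1/5) = -149/47 + 357 = 16630/47 ≈ 353.83)
N*12 = (16630/47)*12 = 199560/47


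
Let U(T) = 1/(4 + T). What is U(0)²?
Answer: 1/16 ≈ 0.062500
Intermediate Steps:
U(0)² = (1/(4 + 0))² = (1/4)² = (¼)² = 1/16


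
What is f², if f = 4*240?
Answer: 921600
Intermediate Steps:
f = 960
f² = 960² = 921600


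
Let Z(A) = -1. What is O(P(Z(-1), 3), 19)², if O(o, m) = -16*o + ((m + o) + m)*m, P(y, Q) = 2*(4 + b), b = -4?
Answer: 521284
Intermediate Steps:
P(y, Q) = 0 (P(y, Q) = 2*(4 - 4) = 2*0 = 0)
O(o, m) = -16*o + m*(o + 2*m) (O(o, m) = -16*o + (o + 2*m)*m = -16*o + m*(o + 2*m))
O(P(Z(-1), 3), 19)² = (-16*0 + 2*19² + 19*0)² = (0 + 2*361 + 0)² = (0 + 722 + 0)² = 722² = 521284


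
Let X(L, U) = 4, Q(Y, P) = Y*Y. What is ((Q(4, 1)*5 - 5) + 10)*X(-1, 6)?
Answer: 340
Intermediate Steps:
Q(Y, P) = Y²
((Q(4, 1)*5 - 5) + 10)*X(-1, 6) = ((4²*5 - 5) + 10)*4 = ((16*5 - 5) + 10)*4 = ((80 - 5) + 10)*4 = (75 + 10)*4 = 85*4 = 340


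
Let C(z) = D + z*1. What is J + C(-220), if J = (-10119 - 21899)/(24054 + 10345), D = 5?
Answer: -7427803/34399 ≈ -215.93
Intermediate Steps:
C(z) = 5 + z (C(z) = 5 + z*1 = 5 + z)
J = -32018/34399 ≈ -0.93078
J + C(-220) = -32018/34399 + (5 - 220) = -32018/34399 - 215 = -7427803/34399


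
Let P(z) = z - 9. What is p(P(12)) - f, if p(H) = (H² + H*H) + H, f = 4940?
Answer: -4919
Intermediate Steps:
P(z) = -9 + z
p(H) = H + 2*H² (p(H) = (H² + H²) + H = 2*H² + H = H + 2*H²)
p(P(12)) - f = (-9 + 12)*(1 + 2*(-9 + 12)) - 1*4940 = 3*(1 + 2*3) - 4940 = 3*(1 + 6) - 4940 = 3*7 - 4940 = 21 - 4940 = -4919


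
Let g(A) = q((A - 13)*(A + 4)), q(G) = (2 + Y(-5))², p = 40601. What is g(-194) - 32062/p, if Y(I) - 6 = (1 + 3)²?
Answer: 23354114/40601 ≈ 575.21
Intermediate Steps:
Y(I) = 22 (Y(I) = 6 + (1 + 3)² = 6 + 4² = 6 + 16 = 22)
q(G) = 576 (q(G) = (2 + 22)² = 24² = 576)
g(A) = 576
g(-194) - 32062/p = 576 - 32062/40601 = 23354114/40601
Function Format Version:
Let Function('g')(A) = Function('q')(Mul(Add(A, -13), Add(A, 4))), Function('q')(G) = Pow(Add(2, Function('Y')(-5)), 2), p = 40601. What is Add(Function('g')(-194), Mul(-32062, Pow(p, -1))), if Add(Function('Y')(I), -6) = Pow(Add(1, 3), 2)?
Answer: Rational(23354114, 40601) ≈ 575.21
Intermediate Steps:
Function('Y')(I) = 22 (Function('Y')(I) = Add(6, Pow(Add(1, 3), 2)) = Add(6, Pow(4, 2)) = Add(6, 16) = 22)
Function('q')(G) = 576 (Function('q')(G) = Pow(Add(2, 22), 2) = Pow(24, 2) = 576)
Function('g')(A) = 576
Add(Function('g')(-194), Mul(-32062, Pow(p, -1))) = Add(576, Mul(-32062, Pow(40601, -1))) = Add(576, Mul(-32062, Rational(1, 40601))) = Add(576, Rational(-32062, 40601)) = Rational(23354114, 40601)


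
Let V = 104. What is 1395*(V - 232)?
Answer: -178560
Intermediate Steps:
1395*(V - 232) = 1395*(104 - 232) = 1395*(-128) = -178560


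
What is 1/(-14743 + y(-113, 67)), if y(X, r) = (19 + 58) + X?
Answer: -1/14779 ≈ -6.7664e-5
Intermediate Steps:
y(X, r) = 77 + X
1/(-14743 + y(-113, 67)) = 1/(-14743 + (77 - 113)) = 1/(-14743 - 36) = 1/(-14779) = -1/14779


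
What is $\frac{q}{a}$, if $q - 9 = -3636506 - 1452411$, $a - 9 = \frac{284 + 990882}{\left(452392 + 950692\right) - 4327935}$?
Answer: $- \frac{14884297652708}{25332493} \approx -5.8756 \cdot 10^{5}$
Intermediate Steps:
$a = \frac{25332493}{2924851}$ ($a = 9 + \frac{284 + 990882}{\left(452392 + 950692\right) - 4327935} = 9 + \frac{991166}{1403084 - 4327935} = 9 + \frac{991166}{-2924851} = 9 + 991166 \left(- \frac{1}{2924851}\right) = 9 - \frac{991166}{2924851} = \frac{25332493}{2924851} \approx 8.6611$)
$q = -5088908$ ($q = 9 - 5088917 = -5088908$)
$\frac{q}{a} = - \frac{5088908}{\frac{25332493}{2924851}} = \left(-5088908\right) \frac{2924851}{25332493} = - \frac{14884297652708}{25332493}$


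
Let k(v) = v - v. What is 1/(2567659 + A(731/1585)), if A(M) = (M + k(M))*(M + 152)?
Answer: 2512225/6450713778156 ≈ 3.8945e-7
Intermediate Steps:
k(v) = 0
A(M) = M*(152 + M) (A(M) = (M + 0)*(M + 152) = M*(152 + M))
1/(2567659 + A(731/1585)) = 1/(2567659 + (731/1585)*(152 + 731/1585)) = 1/(2567659 + (731*(1/1585))*(152 + 731*(1/1585))) = 1/(2567659 + 731*(152 + 731/1585)/1585) = 1/(2567659 + (731/1585)*(241651/1585)) = 1/(2567659 + 176646881/2512225) = 1/(6450713778156/2512225) = 2512225/6450713778156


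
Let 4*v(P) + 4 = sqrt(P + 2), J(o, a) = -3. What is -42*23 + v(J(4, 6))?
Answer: -967 + I/4 ≈ -967.0 + 0.25*I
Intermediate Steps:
v(P) = -1 + sqrt(2 + P)/4 (v(P) = -1 + sqrt(P + 2)/4 = -1 + sqrt(2 + P)/4)
-42*23 + v(J(4, 6)) = -42*23 + (-1 + sqrt(2 - 3)/4) = -966 + (-1 + sqrt(-1)/4) = -966 + (-1 + I/4) = -967 + I/4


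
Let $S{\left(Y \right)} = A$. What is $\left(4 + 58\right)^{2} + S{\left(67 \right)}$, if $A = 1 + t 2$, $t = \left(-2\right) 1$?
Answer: $3841$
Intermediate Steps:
$t = -2$
$A = -3$ ($A = 1 - 4 = -3$)
$S{\left(Y \right)} = -3$
$\left(4 + 58\right)^{2} + S{\left(67 \right)} = \left(4 + 58\right)^{2} - 3 = 62^{2} - 3 = 3844 - 3 = 3841$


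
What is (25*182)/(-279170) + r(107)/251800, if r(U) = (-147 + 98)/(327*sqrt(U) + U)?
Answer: -12238488350067/750905313093200 - 16023*sqrt(107)/2878062417200 ≈ -0.016298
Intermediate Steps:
r(U) = -49/(U + 327*sqrt(U))
(25*182)/(-279170) + r(107)/251800 = (25*182)/(-279170) - 49/(107 + 327*sqrt(107))/251800 = 4550*(-1/279170) - 49/(107 + 327*sqrt(107))*(1/251800) = -455/27917 - 49/(251800*(107 + 327*sqrt(107)))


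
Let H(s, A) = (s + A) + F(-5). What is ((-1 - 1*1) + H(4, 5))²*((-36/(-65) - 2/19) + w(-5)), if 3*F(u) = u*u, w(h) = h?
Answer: -11894036/11115 ≈ -1070.1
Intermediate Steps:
F(u) = u²/3 (F(u) = (u*u)/3 = u²/3)
H(s, A) = 25/3 + A + s (H(s, A) = (s + A) + (⅓)*(-5)² = (A + s) + (⅓)*25 = (A + s) + 25/3 = 25/3 + A + s)
((-1 - 1*1) + H(4, 5))²*((-36/(-65) - 2/19) + w(-5)) = ((-1 - 1*1) + (25/3 + 5 + 4))²*((-36/(-65) - 2/19) - 5) = ((-1 - 1) + 52/3)²*((-36*(-1/65) - 2*1/19) - 5) = (-2 + 52/3)²*((36/65 - 2/19) - 5) = (46/3)²*(554/1235 - 5) = (2116/9)*(-5621/1235) = -11894036/11115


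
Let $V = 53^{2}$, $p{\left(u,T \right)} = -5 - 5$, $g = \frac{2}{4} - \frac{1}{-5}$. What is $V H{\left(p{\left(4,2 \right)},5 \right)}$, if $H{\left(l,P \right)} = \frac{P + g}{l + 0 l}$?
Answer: $- \frac{160113}{100} \approx -1601.1$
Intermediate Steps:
$g = \frac{7}{10}$ ($g = 2 \cdot \frac{1}{4} - - \frac{1}{5} = \frac{1}{2} + \frac{1}{5} = \frac{7}{10} \approx 0.7$)
$p{\left(u,T \right)} = -10$ ($p{\left(u,T \right)} = -5 - 5 = -10$)
$H{\left(l,P \right)} = \frac{\frac{7}{10} + P}{l}$ ($H{\left(l,P \right)} = \frac{P + \frac{7}{10}}{l + 0 l} = \frac{\frac{7}{10} + P}{l + 0} = \frac{\frac{7}{10} + P}{l}$)
$V = 2809$
$V H{\left(p{\left(4,2 \right)},5 \right)} = 2809 \frac{\frac{7}{10} + 5}{-10} = 2809 \left(\left(- \frac{1}{10}\right) \frac{57}{10}\right) = 2809 \left(- \frac{57}{100}\right) = - \frac{160113}{100}$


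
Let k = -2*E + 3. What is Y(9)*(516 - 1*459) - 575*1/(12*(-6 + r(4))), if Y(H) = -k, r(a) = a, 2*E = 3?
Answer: 575/24 ≈ 23.958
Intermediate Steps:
E = 3/2 (E = (1/2)*3 = 3/2 ≈ 1.5000)
k = 0 (k = -2*3/2 + 3 = -3 + 3 = 0)
Y(H) = 0 (Y(H) = -1*0 = 0)
Y(9)*(516 - 1*459) - 575*1/(12*(-6 + r(4))) = 0*(516 - 1*459) - 575*1/(12*(-6 + 4)) = 0*(516 - 459) - 575/(12*(-2)) = 0*57 - 575/(-24) = 0 - 575*(-1/24) = 0 + 575/24 = 575/24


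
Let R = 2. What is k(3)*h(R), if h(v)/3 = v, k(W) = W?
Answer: 18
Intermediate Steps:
h(v) = 3*v
k(3)*h(R) = 3*(3*2) = 3*6 = 18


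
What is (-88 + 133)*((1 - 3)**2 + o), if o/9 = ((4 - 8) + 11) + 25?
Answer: 13140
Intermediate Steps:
o = 288 (o = 9*(((4 - 8) + 11) + 25) = 9*((-4 + 11) + 25) = 9*(7 + 25) = 9*32 = 288)
(-88 + 133)*((1 - 3)**2 + o) = (-88 + 133)*((1 - 3)**2 + 288) = 45*((-2)**2 + 288) = 45*(4 + 288) = 45*292 = 13140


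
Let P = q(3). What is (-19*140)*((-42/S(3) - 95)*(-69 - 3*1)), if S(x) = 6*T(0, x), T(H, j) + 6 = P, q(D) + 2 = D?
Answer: -17926272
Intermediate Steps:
q(D) = -2 + D
P = 1 (P = -2 + 3 = 1)
T(H, j) = -5 (T(H, j) = -6 + 1 = -5)
S(x) = -30 (S(x) = 6*(-5) = -30)
(-19*140)*((-42/S(3) - 95)*(-69 - 3*1)) = (-19*140)*((-42/(-30) - 95)*(-69 - 3*1)) = -2660*(-42*(-1/30) - 95)*(-69 - 3) = -2660*(7/5 - 95)*(-72) = -(-248976)*(-72) = -2660*33696/5 = -17926272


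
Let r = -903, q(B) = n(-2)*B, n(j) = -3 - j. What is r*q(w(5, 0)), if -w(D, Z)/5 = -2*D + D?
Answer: 22575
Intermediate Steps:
w(D, Z) = 5*D (w(D, Z) = -5*(-2*D + D) = -(-5)*D = 5*D)
q(B) = -B (q(B) = (-3 - 1*(-2))*B = (-3 + 2)*B = -B)
r*q(w(5, 0)) = -(-903)*5*5 = -(-903)*25 = -903*(-25) = 22575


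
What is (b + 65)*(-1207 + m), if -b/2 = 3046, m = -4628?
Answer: 35167545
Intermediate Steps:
b = -6092 (b = -2*3046 = -6092)
(b + 65)*(-1207 + m) = (-6092 + 65)*(-1207 - 4628) = -6027*(-5835) = 35167545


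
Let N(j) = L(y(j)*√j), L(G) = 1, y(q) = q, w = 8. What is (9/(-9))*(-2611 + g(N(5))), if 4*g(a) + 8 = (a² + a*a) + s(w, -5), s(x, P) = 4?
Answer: 5223/2 ≈ 2611.5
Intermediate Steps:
N(j) = 1
g(a) = -1 + a²/2 (g(a) = -2 + ((a² + a*a) + 4)/4 = -2 + ((a² + a²) + 4)/4 = -2 + (2*a² + 4)/4 = -2 + (4 + 2*a²)/4 = -2 + (1 + a²/2) = -1 + a²/2)
(9/(-9))*(-2611 + g(N(5))) = (9/(-9))*(-2611 + (-1 + (½)*1²)) = (9*(-⅑))*(-2611 + (-1 + (½)*1)) = -(-2611 + (-1 + ½)) = -(-2611 - ½) = -1*(-5223/2) = 5223/2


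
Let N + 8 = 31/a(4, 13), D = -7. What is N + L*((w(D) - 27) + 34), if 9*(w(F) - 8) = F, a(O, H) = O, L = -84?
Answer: -14339/12 ≈ -1194.9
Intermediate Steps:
w(F) = 8 + F/9
N = -¼ (N = -8 + 31/4 = -¼ ≈ -0.25000)
N + L*((w(D) - 27) + 34) = -¼ - 84*(((8 + (⅑)*(-7)) - 27) + 34) = -¼ - 84*(((8 - 7/9) - 27) + 34) = -¼ - 84*((65/9 - 27) + 34) = -¼ - 84*(-178/9 + 34) = -¼ - 84*128/9 = -¼ - 3584/3 = -14339/12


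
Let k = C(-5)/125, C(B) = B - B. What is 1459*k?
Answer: 0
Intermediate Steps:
C(B) = 0
k = 0 (k = 0/125 = 0*(1/125) = 0)
1459*k = 1459*0 = 0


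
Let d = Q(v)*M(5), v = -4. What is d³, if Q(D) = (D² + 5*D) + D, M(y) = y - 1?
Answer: -32768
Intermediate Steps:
M(y) = -1 + y
Q(D) = D² + 6*D
d = -32 (d = (-4*(6 - 4))*(-1 + 5) = -4*2*4 = -8*4 = -32)
d³ = (-32)³ = -32768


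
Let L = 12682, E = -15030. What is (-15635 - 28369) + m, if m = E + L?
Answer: -46352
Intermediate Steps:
m = -2348 (m = -15030 + 12682 = -2348)
(-15635 - 28369) + m = (-15635 - 28369) - 2348 = -44004 - 2348 = -46352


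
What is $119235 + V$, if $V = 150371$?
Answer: $269606$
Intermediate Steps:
$119235 + V = 119235 + 150371 = 269606$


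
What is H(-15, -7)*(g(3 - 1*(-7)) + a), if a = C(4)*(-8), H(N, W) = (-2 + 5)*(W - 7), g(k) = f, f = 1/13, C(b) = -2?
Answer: -8778/13 ≈ -675.23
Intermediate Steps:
f = 1/13 ≈ 0.076923
g(k) = 1/13
H(N, W) = -21 + 3*W (H(N, W) = 3*(-7 + W) = -21 + 3*W)
a = 16 (a = -2*(-8) = 16)
H(-15, -7)*(g(3 - 1*(-7)) + a) = (-21 + 3*(-7))*(1/13 + 16) = (-21 - 21)*(209/13) = -42*209/13 = -8778/13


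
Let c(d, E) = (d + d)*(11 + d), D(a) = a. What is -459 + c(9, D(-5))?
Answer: -99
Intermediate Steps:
c(d, E) = 2*d*(11 + d) (c(d, E) = (2*d)*(11 + d) = 2*d*(11 + d))
-459 + c(9, D(-5)) = -459 + 2*9*(11 + 9) = -459 + 2*9*20 = -459 + 360 = -99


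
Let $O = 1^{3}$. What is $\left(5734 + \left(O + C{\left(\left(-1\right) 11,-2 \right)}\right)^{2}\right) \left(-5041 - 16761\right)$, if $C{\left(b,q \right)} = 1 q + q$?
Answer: $-125208886$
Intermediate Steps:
$O = 1$
$C{\left(b,q \right)} = 2 q$ ($C{\left(b,q \right)} = q + q = 2 q$)
$\left(5734 + \left(O + C{\left(\left(-1\right) 11,-2 \right)}\right)^{2}\right) \left(-5041 - 16761\right) = \left(5734 + \left(1 + 2 \left(-2\right)\right)^{2}\right) \left(-5041 - 16761\right) = \left(5734 + \left(1 - 4\right)^{2}\right) \left(-21802\right) = \left(5734 + \left(-3\right)^{2}\right) \left(-21802\right) = \left(5734 + 9\right) \left(-21802\right) = 5743 \left(-21802\right) = -125208886$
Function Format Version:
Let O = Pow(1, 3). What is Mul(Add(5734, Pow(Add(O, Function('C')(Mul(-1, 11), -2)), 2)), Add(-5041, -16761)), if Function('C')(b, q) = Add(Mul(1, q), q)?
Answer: -125208886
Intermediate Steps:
O = 1
Function('C')(b, q) = Mul(2, q) (Function('C')(b, q) = Add(q, q) = Mul(2, q))
Mul(Add(5734, Pow(Add(O, Function('C')(Mul(-1, 11), -2)), 2)), Add(-5041, -16761)) = Mul(Add(5734, Pow(Add(1, Mul(2, -2)), 2)), Add(-5041, -16761)) = Mul(Add(5734, Pow(Add(1, -4), 2)), -21802) = Mul(Add(5734, Pow(-3, 2)), -21802) = Mul(Add(5734, 9), -21802) = Mul(5743, -21802) = -125208886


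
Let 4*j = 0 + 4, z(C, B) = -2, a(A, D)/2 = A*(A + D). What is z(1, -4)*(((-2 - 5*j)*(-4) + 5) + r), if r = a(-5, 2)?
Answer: -126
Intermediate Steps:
a(A, D) = 2*A*(A + D) (a(A, D) = 2*(A*(A + D)) = 2*A*(A + D))
r = 30 (r = 2*(-5)*(-5 + 2) = 2*(-5)*(-3) = 30)
j = 1 (j = (0 + 4)/4 = (¼)*4 = 1)
z(1, -4)*(((-2 - 5*j)*(-4) + 5) + r) = -2*(((-2 - 5*1)*(-4) + 5) + 30) = -2*(((-2 - 5)*(-4) + 5) + 30) = -2*((-7*(-4) + 5) + 30) = -2*((28 + 5) + 30) = -2*(33 + 30) = -2*63 = -126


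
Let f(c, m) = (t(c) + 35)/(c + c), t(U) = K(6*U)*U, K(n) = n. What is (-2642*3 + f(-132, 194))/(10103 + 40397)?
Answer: -2197043/13332000 ≈ -0.16479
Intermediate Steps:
t(U) = 6*U² (t(U) = (6*U)*U = 6*U²)
f(c, m) = (35 + 6*c²)/(2*c) (f(c, m) = (6*c² + 35)/(c + c) = (35 + 6*c²)/((2*c)) = (35 + 6*c²)*(1/(2*c)) = (35 + 6*c²)/(2*c))
(-2642*3 + f(-132, 194))/(10103 + 40397) = (-2642*3 + (3*(-132) + (35/2)/(-132)))/(10103 + 40397) = (-7926 + (-396 + (35/2)*(-1/132)))/50500 = (-7926 + (-396 - 35/264))*(1/50500) = (-7926 - 104579/264)*(1/50500) = -2197043/264*1/50500 = -2197043/13332000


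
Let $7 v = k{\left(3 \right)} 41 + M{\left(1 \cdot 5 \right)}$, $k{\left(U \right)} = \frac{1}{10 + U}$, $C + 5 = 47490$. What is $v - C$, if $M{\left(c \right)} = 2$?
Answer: $- \frac{4321068}{91} \approx -47484.0$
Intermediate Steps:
$C = 47485$ ($C = -5 + 47490 = 47485$)
$v = \frac{67}{91}$ ($v = \frac{\frac{1}{10 + 3} \cdot 41 + 2}{7} = \frac{\frac{1}{13} \cdot 41 + 2}{7} = \frac{\frac{41}{13} + 2}{7} = \frac{1}{7} \cdot \frac{67}{13} = \frac{67}{91} \approx 0.73626$)
$v - C = \frac{67}{91} - 47485 = - \frac{4321068}{91}$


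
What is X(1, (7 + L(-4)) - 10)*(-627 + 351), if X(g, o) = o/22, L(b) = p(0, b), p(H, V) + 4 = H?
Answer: 966/11 ≈ 87.818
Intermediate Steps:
p(H, V) = -4 + H
L(b) = -4 (L(b) = -4 + 0 = -4)
X(g, o) = o/22 (X(g, o) = o*(1/22) = o/22)
X(1, (7 + L(-4)) - 10)*(-627 + 351) = (((7 - 4) - 10)/22)*(-627 + 351) = ((3 - 10)/22)*(-276) = ((1/22)*(-7))*(-276) = -7/22*(-276) = 966/11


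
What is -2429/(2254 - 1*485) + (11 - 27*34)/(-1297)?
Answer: -1545930/2294393 ≈ -0.67379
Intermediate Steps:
-2429/(2254 - 1*485) + (11 - 27*34)/(-1297) = -2429/(2254 - 485) + (11 - 918)*(-1/1297) = -2429/1769 - 907*(-1/1297) = -2429*1/1769 + 907/1297 = -2429/1769 + 907/1297 = -1545930/2294393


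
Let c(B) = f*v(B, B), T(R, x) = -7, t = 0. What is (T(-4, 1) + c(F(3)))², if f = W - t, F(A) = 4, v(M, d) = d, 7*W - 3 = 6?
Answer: 169/49 ≈ 3.4490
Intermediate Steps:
W = 9/7 (W = 3/7 + (⅐)*6 = 3/7 + 6/7 = 9/7 ≈ 1.2857)
f = 9/7 (f = 9/7 - 1*0 = 9/7 + 0 = 9/7 ≈ 1.2857)
c(B) = 9*B/7
(T(-4, 1) + c(F(3)))² = (-7 + (9/7)*4)² = (-7 + 36/7)² = (-13/7)² = 169/49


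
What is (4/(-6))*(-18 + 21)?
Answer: -2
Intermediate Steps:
(4/(-6))*(-18 + 21) = (4*(-⅙))*3 = -⅔*3 = -2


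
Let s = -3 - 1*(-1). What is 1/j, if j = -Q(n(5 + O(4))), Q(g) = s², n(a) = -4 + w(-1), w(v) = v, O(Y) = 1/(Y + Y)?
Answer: -¼ ≈ -0.25000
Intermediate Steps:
O(Y) = 1/(2*Y)
s = -2 (s = -3 + 1 = -2)
n(a) = -5 (n(a) = -4 - 1 = -5)
Q(g) = 4 (Q(g) = (-2)² = 4)
j = -4 (j = -1*4 = -4)
1/j = 1/(-4) = -¼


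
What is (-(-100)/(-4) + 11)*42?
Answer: -588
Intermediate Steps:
(-(-100)/(-4) + 11)*42 = (-(-100)*(-1)/4 + 11)*42 = (-10*5/2 + 11)*42 = (-25 + 11)*42 = -14*42 = -588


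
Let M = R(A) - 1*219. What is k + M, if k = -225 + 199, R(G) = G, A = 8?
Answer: -237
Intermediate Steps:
M = -211 (M = 8 - 1*219 = 8 - 219 = -211)
k = -26
k + M = -26 - 211 = -237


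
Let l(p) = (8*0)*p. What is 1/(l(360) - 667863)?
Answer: -1/667863 ≈ -1.4973e-6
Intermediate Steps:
l(p) = 0 (l(p) = 0*p = 0)
1/(l(360) - 667863) = 1/(0 - 667863) = 1/(-667863) = -1/667863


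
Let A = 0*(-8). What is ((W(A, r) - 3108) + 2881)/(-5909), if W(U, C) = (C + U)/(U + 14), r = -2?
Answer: 1590/41363 ≈ 0.038440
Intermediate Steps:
A = 0
W(U, C) = (C + U)/(14 + U)
((W(A, r) - 3108) + 2881)/(-5909) = (((-2 + 0)/(14 + 0) - 3108) + 2881)/(-5909) = ((-2/14 - 3108) + 2881)*(-1/5909) = (((1/14)*(-2) - 3108) + 2881)*(-1/5909) = ((-⅐ - 3108) + 2881)*(-1/5909) = (-21757/7 + 2881)*(-1/5909) = -1590/7*(-1/5909) = 1590/41363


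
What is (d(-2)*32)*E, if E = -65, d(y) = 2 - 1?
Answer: -2080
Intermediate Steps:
d(y) = 1
(d(-2)*32)*E = (1*32)*(-65) = 32*(-65) = -2080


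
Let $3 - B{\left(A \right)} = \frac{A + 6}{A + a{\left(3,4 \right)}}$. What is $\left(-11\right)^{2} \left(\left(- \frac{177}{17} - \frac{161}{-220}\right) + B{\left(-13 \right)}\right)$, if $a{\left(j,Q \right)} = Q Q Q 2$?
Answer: $- \frac{6263103}{7820} \approx -800.91$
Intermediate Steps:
$a{\left(j,Q \right)} = 2 Q^{3}$ ($a{\left(j,Q \right)} = Q^{2} Q 2 = Q^{3} \cdot 2 = 2 Q^{3}$)
$B{\left(A \right)} = 3 - \frac{6 + A}{128 + A}$ ($B{\left(A \right)} = 3 - \frac{A + 6}{A + 2 \cdot 4^{3}} = 3 - \frac{6 + A}{A + 2 \cdot 64} = 3 - \frac{6 + A}{A + 128} = 3 - \frac{6 + A}{128 + A}$)
$\left(-11\right)^{2} \left(\left(- \frac{177}{17} - \frac{161}{-220}\right) + B{\left(-13 \right)}\right) = \left(-11\right)^{2} \left(\left(- \frac{177}{17} - \frac{161}{-220}\right) + \frac{2 \left(189 - 13\right)}{128 - 13}\right) = 121 \left(\left(\left(-177\right) \frac{1}{17} - - \frac{161}{220}\right) + 2 \cdot \frac{1}{115} \cdot 176\right) = 121 \left(\left(- \frac{177}{17} + \frac{161}{220}\right) + 2 \cdot \frac{1}{115} \cdot 176\right) = 121 \left(- \frac{36203}{3740} + \frac{352}{115}\right) = 121 \left(- \frac{569373}{86020}\right) = - \frac{6263103}{7820}$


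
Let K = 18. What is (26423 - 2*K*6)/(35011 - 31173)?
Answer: 26207/3838 ≈ 6.8283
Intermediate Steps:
(26423 - 2*K*6)/(35011 - 31173) = (26423 - 2*18*6)/(35011 - 31173) = (26423 - 36*6)/3838 = (26423 - 216)*(1/3838) = 26207*(1/3838) = 26207/3838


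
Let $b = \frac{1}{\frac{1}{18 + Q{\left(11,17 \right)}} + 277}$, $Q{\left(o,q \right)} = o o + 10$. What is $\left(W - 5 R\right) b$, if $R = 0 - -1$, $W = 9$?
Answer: $\frac{298}{20637} \approx 0.01444$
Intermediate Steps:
$R = 1$ ($R = 0 + 1 = 1$)
$Q{\left(o,q \right)} = 10 + o^{2}$ ($Q{\left(o,q \right)} = o^{2} + 10 = 10 + o^{2}$)
$b = \frac{149}{41274}$ ($b = \frac{1}{\frac{1}{18 + \left(10 + 11^{2}\right)} + 277} = \frac{1}{\frac{1}{18 + \left(10 + 121\right)} + 277} = \frac{1}{\frac{1}{18 + 131} + 277} = \frac{1}{\frac{1}{149} + 277} = \frac{1}{\frac{41274}{149}} = \frac{149}{41274} \approx 0.00361$)
$\left(W - 5 R\right) b = \left(9 - 5\right) \frac{149}{41274} = 4 \cdot \frac{149}{41274} = \frac{298}{20637}$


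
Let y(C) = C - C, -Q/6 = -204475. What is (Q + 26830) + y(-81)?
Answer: 1253680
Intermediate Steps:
Q = 1226850 (Q = -6*(-204475) = 1226850)
y(C) = 0
(Q + 26830) + y(-81) = (1226850 + 26830) + 0 = 1253680 + 0 = 1253680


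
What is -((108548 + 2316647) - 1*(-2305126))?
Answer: -4730321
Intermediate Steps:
-((108548 + 2316647) - 1*(-2305126)) = -(2425195 + 2305126) = -1*4730321 = -4730321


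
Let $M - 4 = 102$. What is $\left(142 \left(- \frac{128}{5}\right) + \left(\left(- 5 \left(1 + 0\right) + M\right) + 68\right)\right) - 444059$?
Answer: $- \frac{2237626}{5} \approx -4.4753 \cdot 10^{5}$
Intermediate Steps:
$M = 106$ ($M = 4 + 102 = 106$)
$\left(142 \left(- \frac{128}{5}\right) + \left(\left(- 5 \left(1 + 0\right) + M\right) + 68\right)\right) - 444059 = \left(142 \left(- \frac{128}{5}\right) + \left(\left(- 5 \left(1 + 0\right) + 106\right) + 68\right)\right) - 444059 = \left(142 \left(\left(-128\right) \frac{1}{5}\right) + \left(\left(\left(-5\right) 1 + 106\right) + 68\right)\right) - 444059 = \left(142 \left(- \frac{128}{5}\right) + \left(\left(-5 + 106\right) + 68\right)\right) - 444059 = \left(- \frac{18176}{5} + \left(101 + 68\right)\right) - 444059 = \left(- \frac{18176}{5} + 169\right) - 444059 = - \frac{17331}{5} - 444059 = - \frac{2237626}{5}$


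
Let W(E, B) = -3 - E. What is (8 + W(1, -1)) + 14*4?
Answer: 60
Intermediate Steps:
(8 + W(1, -1)) + 14*4 = (8 + (-3 - 1*1)) + 14*4 = (8 + (-3 - 1)) + 56 = (8 - 4) + 56 = 4 + 56 = 60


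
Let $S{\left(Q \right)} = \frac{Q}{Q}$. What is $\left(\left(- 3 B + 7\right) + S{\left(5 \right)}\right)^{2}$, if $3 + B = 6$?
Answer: $1$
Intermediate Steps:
$B = 3$ ($B = -3 + 6 = 3$)
$S{\left(Q \right)} = 1$
$\left(\left(- 3 B + 7\right) + S{\left(5 \right)}\right)^{2} = \left(\left(\left(-3\right) 3 + 7\right) + 1\right)^{2} = \left(\left(-9 + 7\right) + 1\right)^{2} = \left(-2 + 1\right)^{2} = \left(-1\right)^{2} = 1$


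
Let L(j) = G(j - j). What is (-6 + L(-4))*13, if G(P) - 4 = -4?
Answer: -78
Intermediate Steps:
G(P) = 0 (G(P) = 4 - 4 = 0)
L(j) = 0
(-6 + L(-4))*13 = (-6 + 0)*13 = -6*13 = -78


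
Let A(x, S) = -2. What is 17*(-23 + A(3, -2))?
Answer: -425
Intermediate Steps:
17*(-23 + A(3, -2)) = 17*(-23 - 2) = 17*(-25) = -425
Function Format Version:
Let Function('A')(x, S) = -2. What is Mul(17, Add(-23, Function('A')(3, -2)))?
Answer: -425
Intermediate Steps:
Mul(17, Add(-23, Function('A')(3, -2))) = Mul(17, Add(-23, -2)) = Mul(17, -25) = -425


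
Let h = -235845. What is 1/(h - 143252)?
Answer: -1/379097 ≈ -2.6378e-6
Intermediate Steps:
1/(h - 143252) = 1/(-235845 - 143252) = 1/(-379097) = -1/379097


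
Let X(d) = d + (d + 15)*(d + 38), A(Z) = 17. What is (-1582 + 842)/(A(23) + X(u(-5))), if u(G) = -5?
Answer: -370/171 ≈ -2.1637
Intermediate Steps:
X(d) = d + (15 + d)*(38 + d)
(-1582 + 842)/(A(23) + X(u(-5))) = (-1582 + 842)/(17 + (570 + (-5)² + 54*(-5))) = -740/(17 + (570 + 25 - 270)) = -740/(17 + 325) = -740/342 = (1/342)*(-740) = -370/171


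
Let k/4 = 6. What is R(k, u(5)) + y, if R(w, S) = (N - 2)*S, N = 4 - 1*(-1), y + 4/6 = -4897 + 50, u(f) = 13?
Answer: -14426/3 ≈ -4808.7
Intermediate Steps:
y = -14543/3 (y = -⅔ + (-4897 + 50) = -⅔ - 4847 = -14543/3 ≈ -4847.7)
k = 24 (k = 4*6 = 24)
N = 5 (N = 4 + 1 = 5)
R(w, S) = 3*S (R(w, S) = (5 - 2)*S = 3*S)
R(k, u(5)) + y = 3*13 - 14543/3 = 39 - 14543/3 = -14426/3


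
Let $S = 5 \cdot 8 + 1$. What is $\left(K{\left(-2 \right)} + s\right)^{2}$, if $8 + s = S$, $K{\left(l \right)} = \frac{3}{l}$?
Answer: $\frac{3969}{4} \approx 992.25$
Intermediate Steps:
$S = 41$ ($S = 40 + 1 = 41$)
$s = 33$ ($s = -8 + 41 = 33$)
$\left(K{\left(-2 \right)} + s\right)^{2} = \left(\frac{3}{-2} + 33\right)^{2} = \left(3 \left(- \frac{1}{2}\right) + 33\right)^{2} = \left(- \frac{3}{2} + 33\right)^{2} = \left(\frac{63}{2}\right)^{2} = \frac{3969}{4}$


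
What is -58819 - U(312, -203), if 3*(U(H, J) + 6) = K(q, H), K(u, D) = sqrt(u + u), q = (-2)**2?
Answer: -58813 - 2*sqrt(2)/3 ≈ -58814.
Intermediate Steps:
q = 4
K(u, D) = sqrt(2)*sqrt(u) (K(u, D) = sqrt(2*u) = sqrt(2)*sqrt(u))
U(H, J) = -6 + 2*sqrt(2)/3 (U(H, J) = -6 + (sqrt(2)*sqrt(4))/3 = -6 + (sqrt(2)*2)/3 = -6 + (2*sqrt(2))/3 = -6 + 2*sqrt(2)/3)
-58819 - U(312, -203) = -58819 - (-6 + 2*sqrt(2)/3) = -58819 + (6 - 2*sqrt(2)/3) = -58813 - 2*sqrt(2)/3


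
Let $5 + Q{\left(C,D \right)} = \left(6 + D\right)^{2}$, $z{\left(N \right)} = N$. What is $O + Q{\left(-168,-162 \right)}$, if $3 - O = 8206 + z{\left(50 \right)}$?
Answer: $16078$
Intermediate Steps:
$Q{\left(C,D \right)} = -5 + \left(6 + D\right)^{2}$
$O = -8253$ ($O = 3 - \left(8206 + 50\right) = 3 - 8256 = -8253$)
$O + Q{\left(-168,-162 \right)} = -8253 - \left(5 - \left(6 - 162\right)^{2}\right) = -8253 - \left(5 - \left(-156\right)^{2}\right) = -8253 + \left(-5 + 24336\right) = -8253 + 24331 = 16078$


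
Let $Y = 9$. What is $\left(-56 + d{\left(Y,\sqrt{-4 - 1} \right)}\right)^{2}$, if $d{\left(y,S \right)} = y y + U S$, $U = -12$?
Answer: $\left(25 - 12 i \sqrt{5}\right)^{2} \approx -95.0 - 1341.6 i$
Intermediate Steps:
$d{\left(y,S \right)} = y^{2} - 12 S$ ($d{\left(y,S \right)} = y y - 12 S = y^{2} - 12 S$)
$\left(-56 + d{\left(Y,\sqrt{-4 - 1} \right)}\right)^{2} = \left(-56 + \left(9^{2} - 12 \sqrt{-4 - 1}\right)\right)^{2} = \left(-56 + \left(81 - 12 \sqrt{-5}\right)\right)^{2} = \left(-56 + \left(81 - 12 i \sqrt{5}\right)\right)^{2} = \left(25 - 12 i \sqrt{5}\right)^{2}$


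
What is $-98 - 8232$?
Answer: $-8330$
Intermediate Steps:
$-98 - 8232 = -8330$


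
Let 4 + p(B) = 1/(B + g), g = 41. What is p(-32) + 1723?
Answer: 15472/9 ≈ 1719.1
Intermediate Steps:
p(B) = -4 + 1/(41 + B) (p(B) = -4 + 1/(B + 41) = -4 + 1/(41 + B))
p(-32) + 1723 = (-163 - 4*(-32))/(41 - 32) + 1723 = (-163 + 128)/9 + 1723 = (⅑)*(-35) + 1723 = -35/9 + 1723 = 15472/9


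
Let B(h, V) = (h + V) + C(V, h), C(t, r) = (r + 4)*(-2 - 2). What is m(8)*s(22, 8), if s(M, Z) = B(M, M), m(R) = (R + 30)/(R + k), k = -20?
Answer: 190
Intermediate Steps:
m(R) = (30 + R)/(-20 + R) (m(R) = (R + 30)/(R - 20) = (30 + R)/(-20 + R))
C(t, r) = -16 - 4*r (C(t, r) = (4 + r)*(-4) = -16 - 4*r)
B(h, V) = -16 + V - 3*h (B(h, V) = (h + V) + (-16 - 4*h) = (V + h) + (-16 - 4*h) = -16 + V - 3*h)
s(M, Z) = -16 - 2*M (s(M, Z) = -16 + M - 3*M = -16 - 2*M)
m(8)*s(22, 8) = ((30 + 8)/(-20 + 8))*(-16 - 2*22) = (38/(-12))*(-16 - 44) = -1/12*38*(-60) = -19/6*(-60) = 190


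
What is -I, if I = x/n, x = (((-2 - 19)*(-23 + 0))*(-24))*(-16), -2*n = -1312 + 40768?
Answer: 1288/137 ≈ 9.4015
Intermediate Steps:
n = -19728 (n = -(-1312 + 40768)/2 = -1/2*39456 = -19728)
x = 185472 (x = (-21*(-23)*(-24))*(-16) = (483*(-24))*(-16) = -11592*(-16) = 185472)
I = -1288/137 (I = 185472/(-19728) = 185472*(-1/19728) = -1288/137 ≈ -9.4015)
-I = -1*(-1288/137) = 1288/137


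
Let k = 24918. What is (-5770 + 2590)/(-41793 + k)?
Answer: 212/1125 ≈ 0.18844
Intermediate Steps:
(-5770 + 2590)/(-41793 + k) = (-5770 + 2590)/(-41793 + 24918) = -3180/(-16875) = -3180*(-1/16875) = 212/1125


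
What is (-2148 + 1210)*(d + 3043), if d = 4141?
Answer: -6738592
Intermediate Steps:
(-2148 + 1210)*(d + 3043) = (-2148 + 1210)*(4141 + 3043) = -938*7184 = -6738592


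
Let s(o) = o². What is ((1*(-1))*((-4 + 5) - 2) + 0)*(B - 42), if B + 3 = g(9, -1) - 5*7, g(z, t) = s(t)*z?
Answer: -71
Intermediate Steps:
g(z, t) = z*t² (g(z, t) = t²*z = z*t²)
B = -29 (B = -3 + (9*(-1)² - 5*7) = -3 + (9*1 - 35) = -3 + (9 - 35) = -3 - 26 = -29)
((1*(-1))*((-4 + 5) - 2) + 0)*(B - 42) = ((1*(-1))*((-4 + 5) - 2) + 0)*(-29 - 42) = (-(1 - 2) + 0)*(-71) = (-1*(-1) + 0)*(-71) = (1 + 0)*(-71) = 1*(-71) = -71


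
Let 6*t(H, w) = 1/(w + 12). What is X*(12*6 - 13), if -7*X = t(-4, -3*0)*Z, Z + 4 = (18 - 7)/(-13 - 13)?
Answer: 6785/13104 ≈ 0.51778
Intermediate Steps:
t(H, w) = 1/(6*(12 + w)) (t(H, w) = 1/(6*(w + 12)) = 1/(6*(12 + w)))
Z = -115/26 (Z = -4 + (18 - 7)/(-13 - 13) = -4 + 11/(-26) = -4 + 11*(-1/26) = -4 - 11/26 = -115/26 ≈ -4.4231)
X = 115/13104 (X = -1/(6*(12 - 3*0))*(-115)/(7*26) = -1/(6*(12 + 0))*(-115)/(7*26) = -(1/6)/12*(-115)/(7*26) = -(1/6)*(1/12)*(-115)/(7*26) = -(-115)/(504*26) = -1/7*(-115/1872) = 115/13104 ≈ 0.0087759)
X*(12*6 - 13) = 115*(12*6 - 13)/13104 = 115*(72 - 13)/13104 = (115/13104)*59 = 6785/13104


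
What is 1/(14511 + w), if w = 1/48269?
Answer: 48269/700431460 ≈ 6.8913e-5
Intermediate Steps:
w = 1/48269 ≈ 2.0717e-5
1/(14511 + w) = 1/(14511 + 1/48269) = 1/(700431460/48269) = 48269/700431460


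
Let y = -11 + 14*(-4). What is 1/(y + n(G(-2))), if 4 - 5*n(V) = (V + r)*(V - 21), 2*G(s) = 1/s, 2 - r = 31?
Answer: -80/15241 ≈ -0.0052490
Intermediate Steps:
r = -29 (r = 2 - 1*31 = 2 - 31 = -29)
y = -67 (y = -11 - 56 = -67)
G(s) = 1/(2*s)
n(V) = ⅘ - (-29 + V)*(-21 + V)/5 (n(V) = ⅘ - (V - 29)*(V - 21)/5 = ⅘ - (-29 + V)*(-21 + V)/5)
1/(y + n(G(-2))) = 1/(-67 + (-121 + 10*((½)/(-2)) - ((½)/(-2))²/5)) = 1/(-67 + (-121 + 10*((½)*(-½)) - ((½)*(-½))²/5)) = 1/(-67 + (-121 + 10*(-¼) - (-¼)²/5)) = 1/(-67 + (-121 - 5/2 - ⅕*1/16)) = 1/(-67 + (-121 - 5/2 - 1/80)) = 1/(-67 - 9881/80) = 1/(-15241/80) = -80/15241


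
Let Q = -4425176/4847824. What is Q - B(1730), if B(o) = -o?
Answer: 1047788793/605978 ≈ 1729.1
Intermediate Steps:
Q = -553147/605978 (Q = -4425176*1/4847824 = -553147/605978 ≈ -0.91282)
Q - B(1730) = -553147/605978 - (-1)*1730 = -553147/605978 - 1*(-1730) = -553147/605978 + 1730 = 1047788793/605978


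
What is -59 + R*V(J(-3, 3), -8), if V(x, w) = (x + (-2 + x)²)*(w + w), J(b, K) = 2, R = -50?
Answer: 1541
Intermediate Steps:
V(x, w) = 2*w*(x + (-2 + x)²) (V(x, w) = (x + (-2 + x)²)*(2*w) = 2*w*(x + (-2 + x)²))
-59 + R*V(J(-3, 3), -8) = -59 - 100*(-8)*(2 + (-2 + 2)²) = -59 - 100*(-8)*(2 + 0²) = -59 - 100*(-8)*(2 + 0) = -59 - 100*(-8)*2 = -59 - 50*(-32) = -59 + 1600 = 1541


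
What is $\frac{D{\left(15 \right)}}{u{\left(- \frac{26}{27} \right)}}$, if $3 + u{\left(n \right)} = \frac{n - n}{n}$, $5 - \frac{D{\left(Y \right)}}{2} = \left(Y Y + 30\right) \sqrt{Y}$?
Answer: $- \frac{10}{3} + 170 \sqrt{15} \approx 655.07$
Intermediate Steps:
$D{\left(Y \right)} = 10 - 2 \sqrt{Y} \left(30 + Y^{2}\right)$ ($D{\left(Y \right)} = 10 - 2 \left(Y Y + 30\right) \sqrt{Y} = 10 - 2 \left(Y^{2} + 30\right) \sqrt{Y} = 10 - 2 \left(30 + Y^{2}\right) \sqrt{Y} = 10 - 2 \sqrt{Y} \left(30 + Y^{2}\right)$)
$u{\left(n \right)} = -3$ ($u{\left(n \right)} = -3 + \frac{n - n}{n} = -3 + \frac{0}{n} = -3 + 0 = -3$)
$\frac{D{\left(15 \right)}}{u{\left(- \frac{26}{27} \right)}} = \frac{10 - 60 \sqrt{15} - 2 \cdot 15^{\frac{5}{2}}}{-3} = \left(10 - 60 \sqrt{15} - 2 \cdot 225 \sqrt{15}\right) \left(- \frac{1}{3}\right) = \left(10 - 60 \sqrt{15} - 450 \sqrt{15}\right) \left(- \frac{1}{3}\right) = \left(10 - 510 \sqrt{15}\right) \left(- \frac{1}{3}\right) = - \frac{10}{3} + 170 \sqrt{15}$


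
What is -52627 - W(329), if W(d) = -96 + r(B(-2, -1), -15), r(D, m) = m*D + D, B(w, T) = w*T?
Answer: -52503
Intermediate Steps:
B(w, T) = T*w
r(D, m) = D + D*m (r(D, m) = D*m + D = D + D*m)
W(d) = -124 (W(d) = -96 + (-1*(-2))*(1 - 15) = -96 + 2*(-14) = -96 - 28 = -124)
-52627 - W(329) = -52627 - 1*(-124) = -52627 + 124 = -52503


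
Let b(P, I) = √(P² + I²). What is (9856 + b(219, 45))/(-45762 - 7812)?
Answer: -4928/26787 - √5554/17858 ≈ -0.18814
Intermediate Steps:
b(P, I) = √(I² + P²)
(9856 + b(219, 45))/(-45762 - 7812) = (9856 + √(45² + 219²))/(-45762 - 7812) = (9856 + √(2025 + 47961))/(-53574) = (9856 + √49986)*(-1/53574) = (9856 + 3*√5554)*(-1/53574) = -4928/26787 - √5554/17858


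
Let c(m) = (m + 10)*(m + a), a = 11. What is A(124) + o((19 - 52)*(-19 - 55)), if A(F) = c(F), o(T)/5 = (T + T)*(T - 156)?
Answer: 55842210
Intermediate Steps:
c(m) = (10 + m)*(11 + m) (c(m) = (m + 10)*(m + 11) = (10 + m)*(11 + m))
o(T) = 10*T*(-156 + T) (o(T) = 5*((T + T)*(T - 156)) = 5*((2*T)*(-156 + T)) = 5*(2*T*(-156 + T)) = 10*T*(-156 + T))
A(F) = 110 + F² + 21*F
A(124) + o((19 - 52)*(-19 - 55)) = (110 + 124² + 21*124) + 10*((19 - 52)*(-19 - 55))*(-156 + (19 - 52)*(-19 - 55)) = (110 + 15376 + 2604) + 10*(-33*(-74))*(-156 - 33*(-74)) = 18090 + 10*2442*(-156 + 2442) = 18090 + 10*2442*2286 = 18090 + 55824120 = 55842210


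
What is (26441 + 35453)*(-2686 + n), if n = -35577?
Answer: -2368250122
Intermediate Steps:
(26441 + 35453)*(-2686 + n) = (26441 + 35453)*(-2686 - 35577) = 61894*(-38263) = -2368250122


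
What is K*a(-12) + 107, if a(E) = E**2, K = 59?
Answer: 8603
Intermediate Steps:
K*a(-12) + 107 = 59*(-12)**2 + 107 = 59*144 + 107 = 8496 + 107 = 8603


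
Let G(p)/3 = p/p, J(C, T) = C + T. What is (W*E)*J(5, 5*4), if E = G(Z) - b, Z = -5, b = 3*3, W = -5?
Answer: 750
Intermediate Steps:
b = 9
G(p) = 3 (G(p) = 3*(p/p) = 3*1 = 3)
E = -6 (E = 3 - 1*9 = 3 - 9 = -6)
(W*E)*J(5, 5*4) = (-5*(-6))*(5 + 5*4) = 30*(5 + 20) = 30*25 = 750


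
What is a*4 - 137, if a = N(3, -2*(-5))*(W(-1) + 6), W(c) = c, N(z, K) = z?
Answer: -77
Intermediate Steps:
a = 15 (a = 3*(-1 + 6) = 3*5 = 15)
a*4 - 137 = 15*4 - 137 = 60 - 137 = -77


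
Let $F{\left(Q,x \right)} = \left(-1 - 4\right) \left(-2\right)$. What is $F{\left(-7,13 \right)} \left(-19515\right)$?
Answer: $-195150$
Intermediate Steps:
$F{\left(Q,x \right)} = 10$ ($F{\left(Q,x \right)} = \left(-5\right) \left(-2\right) = 10$)
$F{\left(-7,13 \right)} \left(-19515\right) = 10 \left(-19515\right) = -195150$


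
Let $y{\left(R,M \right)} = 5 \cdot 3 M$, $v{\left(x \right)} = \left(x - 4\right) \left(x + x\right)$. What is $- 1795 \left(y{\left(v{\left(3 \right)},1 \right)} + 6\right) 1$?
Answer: $-37695$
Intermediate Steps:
$v{\left(x \right)} = 2 x \left(-4 + x\right)$ ($v{\left(x \right)} = \left(-4 + x\right) 2 x = 2 x \left(-4 + x\right)$)
$y{\left(R,M \right)} = 15 M$
$- 1795 \left(y{\left(v{\left(3 \right)},1 \right)} + 6\right) 1 = - 1795 \left(15 \cdot 1 + 6\right) 1 = - 1795 \left(15 + 6\right) 1 = - 1795 \cdot 21 \cdot 1 = \left(-1795\right) 21 = -37695$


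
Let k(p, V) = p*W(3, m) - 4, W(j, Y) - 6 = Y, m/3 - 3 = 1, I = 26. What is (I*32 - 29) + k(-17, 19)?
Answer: 493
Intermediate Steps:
m = 12 (m = 9 + 3*1 = 9 + 3 = 12)
W(j, Y) = 6 + Y
k(p, V) = -4 + 18*p (k(p, V) = p*(6 + 12) - 4 = p*18 - 4 = 18*p - 4 = -4 + 18*p)
(I*32 - 29) + k(-17, 19) = (26*32 - 29) + (-4 + 18*(-17)) = (832 - 29) + (-4 - 306) = 803 - 310 = 493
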